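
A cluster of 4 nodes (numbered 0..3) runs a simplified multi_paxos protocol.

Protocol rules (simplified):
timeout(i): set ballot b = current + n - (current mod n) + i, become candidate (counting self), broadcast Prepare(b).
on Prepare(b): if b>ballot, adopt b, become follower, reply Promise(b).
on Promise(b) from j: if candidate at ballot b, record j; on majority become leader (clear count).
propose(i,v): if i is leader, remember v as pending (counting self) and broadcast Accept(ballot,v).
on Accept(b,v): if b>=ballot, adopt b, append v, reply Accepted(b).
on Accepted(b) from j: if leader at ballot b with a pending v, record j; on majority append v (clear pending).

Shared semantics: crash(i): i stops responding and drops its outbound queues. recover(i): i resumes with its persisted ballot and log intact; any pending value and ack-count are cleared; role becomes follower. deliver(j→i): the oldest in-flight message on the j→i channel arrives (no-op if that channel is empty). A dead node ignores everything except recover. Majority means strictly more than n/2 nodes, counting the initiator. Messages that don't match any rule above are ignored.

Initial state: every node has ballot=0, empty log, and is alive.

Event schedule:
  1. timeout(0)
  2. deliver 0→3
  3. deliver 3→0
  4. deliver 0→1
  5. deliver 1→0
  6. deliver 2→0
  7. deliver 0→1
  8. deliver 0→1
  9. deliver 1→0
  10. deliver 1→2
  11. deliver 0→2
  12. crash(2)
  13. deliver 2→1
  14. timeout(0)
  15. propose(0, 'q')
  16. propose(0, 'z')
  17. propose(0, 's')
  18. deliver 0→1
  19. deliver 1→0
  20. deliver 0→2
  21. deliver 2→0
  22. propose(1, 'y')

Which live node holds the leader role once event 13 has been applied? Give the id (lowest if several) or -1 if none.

e1 timeout(0): 0[cand,b=4,-]
e2 deliver 0→3: 3[foll,b=4,-]
e3 deliver 3→0: ·
e4 deliver 0→1: 1[foll,b=4,-]
e5 deliver 1→0: 0[lead,b=4,-]
e6 deliver 2→0: ·
e7 deliver 0→1: ·
e8 deliver 0→1: ·
e9 deliver 1→0: ·
e10 deliver 1→2: ·
e11 deliver 0→2: 2[foll,b=4,-]
e12 crash(2): 2[✗foll,b=4,-]
e13 deliver 2→1: ·

0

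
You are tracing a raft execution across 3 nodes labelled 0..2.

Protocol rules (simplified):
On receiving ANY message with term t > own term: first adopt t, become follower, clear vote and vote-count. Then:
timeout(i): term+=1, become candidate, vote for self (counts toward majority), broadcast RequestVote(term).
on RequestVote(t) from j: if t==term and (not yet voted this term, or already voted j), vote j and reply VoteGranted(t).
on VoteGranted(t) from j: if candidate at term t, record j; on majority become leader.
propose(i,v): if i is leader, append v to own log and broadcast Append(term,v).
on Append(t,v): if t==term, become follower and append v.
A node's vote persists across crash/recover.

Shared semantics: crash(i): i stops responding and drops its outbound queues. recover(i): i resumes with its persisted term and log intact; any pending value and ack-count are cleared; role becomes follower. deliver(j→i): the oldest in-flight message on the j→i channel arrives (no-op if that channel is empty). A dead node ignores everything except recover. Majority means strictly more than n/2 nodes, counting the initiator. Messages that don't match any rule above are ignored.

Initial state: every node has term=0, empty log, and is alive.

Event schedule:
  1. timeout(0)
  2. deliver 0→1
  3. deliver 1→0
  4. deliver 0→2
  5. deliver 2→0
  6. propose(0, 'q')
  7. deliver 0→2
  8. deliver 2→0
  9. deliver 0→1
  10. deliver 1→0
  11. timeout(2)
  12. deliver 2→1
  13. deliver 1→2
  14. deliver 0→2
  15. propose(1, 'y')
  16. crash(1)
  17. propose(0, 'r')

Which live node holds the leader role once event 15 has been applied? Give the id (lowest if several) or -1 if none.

0

[1] timeout(0) → N0(cand t1 [-])
[2] deliver 0→1 → N1(foll t1 [-])
[3] deliver 1→0 → N0(lead t1 [-])
[4] deliver 0→2 → N2(foll t1 [-])
[5] deliver 2→0 → ∅
[6] propose(0,'q') → N0(lead t1 [q])
[7] deliver 0→2 → N2(foll t1 [q])
[8] deliver 2→0 → ∅
[9] deliver 0→1 → N1(foll t1 [q])
[10] deliver 1→0 → ∅
[11] timeout(2) → N2(cand t2 [q])
[12] deliver 2→1 → N1(foll t2 [q])
[13] deliver 1→2 → N2(lead t2 [q])
[14] deliver 0→2 → ∅
[15] propose(1,'y') → ∅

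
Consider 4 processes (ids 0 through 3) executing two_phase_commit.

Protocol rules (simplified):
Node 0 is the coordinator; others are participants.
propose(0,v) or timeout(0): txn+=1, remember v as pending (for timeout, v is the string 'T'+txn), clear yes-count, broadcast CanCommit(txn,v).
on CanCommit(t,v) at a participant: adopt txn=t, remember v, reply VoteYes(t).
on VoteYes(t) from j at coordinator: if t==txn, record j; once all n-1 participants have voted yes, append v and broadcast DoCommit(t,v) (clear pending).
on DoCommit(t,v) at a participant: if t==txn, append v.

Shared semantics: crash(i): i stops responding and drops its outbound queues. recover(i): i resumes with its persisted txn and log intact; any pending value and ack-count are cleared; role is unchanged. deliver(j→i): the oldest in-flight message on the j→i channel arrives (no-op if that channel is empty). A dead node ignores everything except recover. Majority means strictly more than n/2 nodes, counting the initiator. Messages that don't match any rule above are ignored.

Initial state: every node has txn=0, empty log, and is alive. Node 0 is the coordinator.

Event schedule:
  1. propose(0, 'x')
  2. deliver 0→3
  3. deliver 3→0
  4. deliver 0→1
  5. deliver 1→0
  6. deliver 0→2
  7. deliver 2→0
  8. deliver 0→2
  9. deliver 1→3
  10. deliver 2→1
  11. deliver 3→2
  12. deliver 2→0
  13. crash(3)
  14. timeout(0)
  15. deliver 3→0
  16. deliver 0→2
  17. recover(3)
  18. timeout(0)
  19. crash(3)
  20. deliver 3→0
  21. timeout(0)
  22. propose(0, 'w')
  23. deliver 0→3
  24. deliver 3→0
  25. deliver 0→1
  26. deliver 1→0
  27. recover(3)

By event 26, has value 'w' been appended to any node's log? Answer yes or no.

no

1. propose(0,'x'):  <0:coor t1 ->
2. deliver 0→3:  <3:part t1 ->
3. deliver 3→0:  nop
4. deliver 0→1:  <1:part t1 ->
5. deliver 1→0:  nop
6. deliver 0→2:  <2:part t1 ->
7. deliver 2→0:  <0:coor t1 x>
8. deliver 0→2:  <2:part t1 x>
9. deliver 1→3:  nop
10. deliver 2→1:  nop
11. deliver 3→2:  nop
12. deliver 2→0:  nop
13. crash(3):  <3:✗part t1 ->
14. timeout(0):  <0:coor t2 x>
15. deliver 3→0:  nop
16. deliver 0→2:  <2:part t2 x>
17. recover(3):  <3:part t1 ->
18. timeout(0):  <0:coor t3 x>
19. crash(3):  <3:✗part t1 ->
20. deliver 3→0:  nop
21. timeout(0):  <0:coor t4 x>
22. propose(0,'w'):  <0:coor t5 x>
23. deliver 0→3:  nop
24. deliver 3→0:  nop
25. deliver 0→1:  <1:part t1 x>
26. deliver 1→0:  nop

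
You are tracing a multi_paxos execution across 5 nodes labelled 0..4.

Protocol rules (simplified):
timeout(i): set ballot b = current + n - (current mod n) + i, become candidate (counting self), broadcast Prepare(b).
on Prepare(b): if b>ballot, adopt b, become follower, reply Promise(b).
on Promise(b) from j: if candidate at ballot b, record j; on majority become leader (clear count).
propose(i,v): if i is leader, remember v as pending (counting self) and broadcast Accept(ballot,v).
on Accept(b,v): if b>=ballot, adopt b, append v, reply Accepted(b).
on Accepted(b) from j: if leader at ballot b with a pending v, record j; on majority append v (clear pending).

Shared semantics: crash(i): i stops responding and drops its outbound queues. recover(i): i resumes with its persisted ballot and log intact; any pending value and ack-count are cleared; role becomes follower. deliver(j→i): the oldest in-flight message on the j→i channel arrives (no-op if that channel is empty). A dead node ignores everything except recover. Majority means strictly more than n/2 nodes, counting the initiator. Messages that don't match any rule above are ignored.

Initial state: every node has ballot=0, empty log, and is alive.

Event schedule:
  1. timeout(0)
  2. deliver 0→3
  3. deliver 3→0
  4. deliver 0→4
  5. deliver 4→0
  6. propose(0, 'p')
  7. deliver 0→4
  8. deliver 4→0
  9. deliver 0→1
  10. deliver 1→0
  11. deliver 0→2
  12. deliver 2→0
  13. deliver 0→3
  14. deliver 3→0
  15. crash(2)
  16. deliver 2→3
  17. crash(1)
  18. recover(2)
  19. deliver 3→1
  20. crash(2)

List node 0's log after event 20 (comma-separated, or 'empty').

e1 timeout(0): 0[cand,b=5,-]
e2 deliver 0→3: 3[foll,b=5,-]
e3 deliver 3→0: ·
e4 deliver 0→4: 4[foll,b=5,-]
e5 deliver 4→0: 0[lead,b=5,-]
e6 propose(0,'p'): ·
e7 deliver 0→4: 4[foll,b=5,p]
e8 deliver 4→0: ·
e9 deliver 0→1: 1[foll,b=5,-]
e10 deliver 1→0: ·
e11 deliver 0→2: 2[foll,b=5,-]
e12 deliver 2→0: ·
e13 deliver 0→3: 3[foll,b=5,p]
e14 deliver 3→0: 0[lead,b=5,p]
e15 crash(2): 2[✗foll,b=5,-]
e16 deliver 2→3: ·
e17 crash(1): 1[✗foll,b=5,-]
e18 recover(2): 2[foll,b=5,-]
e19 deliver 3→1: ·
e20 crash(2): 2[✗foll,b=5,-]

p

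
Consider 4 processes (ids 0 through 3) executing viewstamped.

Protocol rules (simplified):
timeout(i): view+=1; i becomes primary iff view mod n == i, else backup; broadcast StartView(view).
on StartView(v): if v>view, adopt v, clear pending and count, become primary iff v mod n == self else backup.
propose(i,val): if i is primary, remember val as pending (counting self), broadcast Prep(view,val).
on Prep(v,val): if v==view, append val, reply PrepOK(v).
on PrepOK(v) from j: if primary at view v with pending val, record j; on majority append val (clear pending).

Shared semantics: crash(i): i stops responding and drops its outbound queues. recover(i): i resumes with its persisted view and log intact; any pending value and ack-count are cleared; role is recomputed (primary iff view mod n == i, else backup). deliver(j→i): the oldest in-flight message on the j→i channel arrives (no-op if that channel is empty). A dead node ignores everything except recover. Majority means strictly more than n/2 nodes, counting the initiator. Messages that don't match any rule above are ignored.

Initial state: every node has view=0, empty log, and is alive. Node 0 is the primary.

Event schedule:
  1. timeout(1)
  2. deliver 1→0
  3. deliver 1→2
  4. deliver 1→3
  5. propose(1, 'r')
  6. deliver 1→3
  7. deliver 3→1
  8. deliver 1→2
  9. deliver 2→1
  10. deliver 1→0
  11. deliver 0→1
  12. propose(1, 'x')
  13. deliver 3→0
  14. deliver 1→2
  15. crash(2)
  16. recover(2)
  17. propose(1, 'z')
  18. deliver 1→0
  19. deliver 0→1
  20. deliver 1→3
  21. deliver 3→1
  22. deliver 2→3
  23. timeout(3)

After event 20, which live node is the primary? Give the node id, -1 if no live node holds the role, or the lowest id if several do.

1

e1 timeout(1): 1[prim,v=1,-]
e2 deliver 1→0: 0[back,v=1,-]
e3 deliver 1→2: 2[back,v=1,-]
e4 deliver 1→3: 3[back,v=1,-]
e5 propose(1,'r'): ·
e6 deliver 1→3: 3[back,v=1,r]
e7 deliver 3→1: ·
e8 deliver 1→2: 2[back,v=1,r]
e9 deliver 2→1: 1[prim,v=1,r]
e10 deliver 1→0: 0[back,v=1,r]
e11 deliver 0→1: ·
e12 propose(1,'x'): ·
e13 deliver 3→0: ·
e14 deliver 1→2: 2[back,v=1,r,x]
e15 crash(2): 2[✗back,v=1,r,x]
e16 recover(2): 2[back,v=1,r,x]
e17 propose(1,'z'): ·
e18 deliver 1→0: 0[back,v=1,r,x]
e19 deliver 0→1: ·
e20 deliver 1→3: 3[back,v=1,r,x]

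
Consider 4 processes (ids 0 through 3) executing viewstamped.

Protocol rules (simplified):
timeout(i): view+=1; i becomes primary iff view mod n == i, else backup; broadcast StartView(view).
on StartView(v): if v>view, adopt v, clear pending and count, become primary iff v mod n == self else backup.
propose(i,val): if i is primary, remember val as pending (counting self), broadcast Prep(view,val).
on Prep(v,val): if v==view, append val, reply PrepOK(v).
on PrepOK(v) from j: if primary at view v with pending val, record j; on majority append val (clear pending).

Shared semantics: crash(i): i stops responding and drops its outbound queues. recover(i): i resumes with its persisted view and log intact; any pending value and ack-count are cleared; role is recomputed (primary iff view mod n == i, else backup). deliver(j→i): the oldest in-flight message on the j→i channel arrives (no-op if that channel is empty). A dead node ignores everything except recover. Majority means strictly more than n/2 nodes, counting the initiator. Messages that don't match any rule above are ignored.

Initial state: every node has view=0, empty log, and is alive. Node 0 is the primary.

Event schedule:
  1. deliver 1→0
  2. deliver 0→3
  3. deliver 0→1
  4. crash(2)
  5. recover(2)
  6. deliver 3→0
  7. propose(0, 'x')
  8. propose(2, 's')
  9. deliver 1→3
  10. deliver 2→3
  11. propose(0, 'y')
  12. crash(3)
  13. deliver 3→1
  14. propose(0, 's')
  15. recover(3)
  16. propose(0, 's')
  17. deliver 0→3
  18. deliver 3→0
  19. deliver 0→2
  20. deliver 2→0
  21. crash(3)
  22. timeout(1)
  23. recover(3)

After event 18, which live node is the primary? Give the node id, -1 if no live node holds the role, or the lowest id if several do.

0

1. deliver 1→0:  nop
2. deliver 0→3:  nop
3. deliver 0→1:  nop
4. crash(2):  <2:✗back v0 ->
5. recover(2):  <2:back v0 ->
6. deliver 3→0:  nop
7. propose(0,'x'):  nop
8. propose(2,'s'):  nop
9. deliver 1→3:  nop
10. deliver 2→3:  nop
11. propose(0,'y'):  nop
12. crash(3):  <3:✗back v0 ->
13. deliver 3→1:  nop
14. propose(0,'s'):  nop
15. recover(3):  <3:back v0 ->
16. propose(0,'s'):  nop
17. deliver 0→3:  <3:back v0 x>
18. deliver 3→0:  nop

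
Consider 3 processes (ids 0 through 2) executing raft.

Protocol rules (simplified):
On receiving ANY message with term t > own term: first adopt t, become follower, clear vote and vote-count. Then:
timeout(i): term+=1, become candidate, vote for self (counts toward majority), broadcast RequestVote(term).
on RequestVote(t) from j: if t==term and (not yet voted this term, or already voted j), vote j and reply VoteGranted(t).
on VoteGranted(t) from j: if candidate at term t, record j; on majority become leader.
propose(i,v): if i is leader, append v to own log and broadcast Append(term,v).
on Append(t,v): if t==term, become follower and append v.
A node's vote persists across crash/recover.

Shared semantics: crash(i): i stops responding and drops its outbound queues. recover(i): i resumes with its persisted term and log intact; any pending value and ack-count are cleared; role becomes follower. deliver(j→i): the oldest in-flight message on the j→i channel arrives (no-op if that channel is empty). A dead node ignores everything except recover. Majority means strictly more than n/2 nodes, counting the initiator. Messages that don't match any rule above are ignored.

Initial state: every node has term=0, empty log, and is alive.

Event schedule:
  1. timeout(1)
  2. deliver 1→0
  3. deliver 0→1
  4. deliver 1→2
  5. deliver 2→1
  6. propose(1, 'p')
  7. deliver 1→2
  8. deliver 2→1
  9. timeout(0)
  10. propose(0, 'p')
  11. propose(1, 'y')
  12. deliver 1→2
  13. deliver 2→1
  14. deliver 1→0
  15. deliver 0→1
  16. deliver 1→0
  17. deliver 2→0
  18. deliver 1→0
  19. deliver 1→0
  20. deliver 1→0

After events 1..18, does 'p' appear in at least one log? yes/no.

yes

after 1 — timeout(1): n1:cand/t1/[-]
after 2 — deliver 1→0: n0:foll/t1/[-]
after 3 — deliver 0→1: n1:lead/t1/[-]
after 4 — deliver 1→2: n2:foll/t1/[-]
after 5 — deliver 2→1: ·
after 6 — propose(1,'p'): n1:lead/t1/[p]
after 7 — deliver 1→2: n2:foll/t1/[p]
after 8 — deliver 2→1: ·
after 9 — timeout(0): n0:cand/t2/[-]
after 10 — propose(0,'p'): ·
after 11 — propose(1,'y'): n1:lead/t1/[p,y]
after 12 — deliver 1→2: n2:foll/t1/[p,y]
after 13 — deliver 2→1: ·
after 14 — deliver 1→0: ·
after 15 — deliver 0→1: n1:foll/t2/[p,y]
after 16 — deliver 1→0: ·
after 17 — deliver 2→0: ·
after 18 — deliver 1→0: n0:lead/t2/[-]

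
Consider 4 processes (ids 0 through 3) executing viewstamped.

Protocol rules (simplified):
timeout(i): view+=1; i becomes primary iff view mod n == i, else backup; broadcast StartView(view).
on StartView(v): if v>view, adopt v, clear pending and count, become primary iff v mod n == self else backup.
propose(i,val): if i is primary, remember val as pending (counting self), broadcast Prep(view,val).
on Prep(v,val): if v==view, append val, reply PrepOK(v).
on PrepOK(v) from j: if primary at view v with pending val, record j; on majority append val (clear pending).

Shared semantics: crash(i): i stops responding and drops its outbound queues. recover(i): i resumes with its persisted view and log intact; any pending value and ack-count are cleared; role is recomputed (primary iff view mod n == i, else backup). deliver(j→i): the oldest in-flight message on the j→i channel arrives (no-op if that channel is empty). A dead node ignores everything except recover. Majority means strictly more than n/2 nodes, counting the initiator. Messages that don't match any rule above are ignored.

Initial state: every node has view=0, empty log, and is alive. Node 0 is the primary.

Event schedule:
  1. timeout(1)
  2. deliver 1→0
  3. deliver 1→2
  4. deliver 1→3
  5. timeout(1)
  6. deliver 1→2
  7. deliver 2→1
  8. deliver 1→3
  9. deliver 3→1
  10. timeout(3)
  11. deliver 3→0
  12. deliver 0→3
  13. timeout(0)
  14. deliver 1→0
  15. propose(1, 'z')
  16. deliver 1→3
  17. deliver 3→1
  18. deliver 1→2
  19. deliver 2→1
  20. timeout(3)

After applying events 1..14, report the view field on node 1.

2

e1 timeout(1): 1[prim,v=1,-]
e2 deliver 1→0: 0[back,v=1,-]
e3 deliver 1→2: 2[back,v=1,-]
e4 deliver 1→3: 3[back,v=1,-]
e5 timeout(1): 1[back,v=2,-]
e6 deliver 1→2: 2[prim,v=2,-]
e7 deliver 2→1: ·
e8 deliver 1→3: 3[back,v=2,-]
e9 deliver 3→1: ·
e10 timeout(3): 3[prim,v=3,-]
e11 deliver 3→0: 0[back,v=3,-]
e12 deliver 0→3: ·
e13 timeout(0): 0[prim,v=4,-]
e14 deliver 1→0: ·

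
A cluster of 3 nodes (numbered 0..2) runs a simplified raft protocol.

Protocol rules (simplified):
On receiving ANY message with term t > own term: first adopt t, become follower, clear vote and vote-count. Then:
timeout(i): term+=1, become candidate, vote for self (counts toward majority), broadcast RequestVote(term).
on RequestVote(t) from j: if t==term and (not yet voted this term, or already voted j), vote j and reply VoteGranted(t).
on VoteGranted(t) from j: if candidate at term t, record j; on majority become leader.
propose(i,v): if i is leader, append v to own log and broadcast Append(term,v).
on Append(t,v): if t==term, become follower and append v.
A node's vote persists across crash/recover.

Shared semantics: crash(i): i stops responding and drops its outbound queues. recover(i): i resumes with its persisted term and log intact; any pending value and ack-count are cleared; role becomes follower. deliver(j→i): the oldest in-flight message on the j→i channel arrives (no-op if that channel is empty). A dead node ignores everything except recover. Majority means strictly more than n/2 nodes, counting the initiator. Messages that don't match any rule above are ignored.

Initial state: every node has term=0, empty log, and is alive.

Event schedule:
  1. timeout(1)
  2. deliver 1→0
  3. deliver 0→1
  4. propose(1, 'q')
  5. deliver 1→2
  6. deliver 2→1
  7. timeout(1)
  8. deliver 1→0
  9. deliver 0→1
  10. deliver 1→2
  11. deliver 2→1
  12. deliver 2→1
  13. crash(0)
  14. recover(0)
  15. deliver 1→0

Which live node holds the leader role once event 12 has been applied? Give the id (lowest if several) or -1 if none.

[1] timeout(1) → N1(cand t1 [-])
[2] deliver 1→0 → N0(foll t1 [-])
[3] deliver 0→1 → N1(lead t1 [-])
[4] propose(1,'q') → N1(lead t1 [q])
[5] deliver 1→2 → N2(foll t1 [-])
[6] deliver 2→1 → ∅
[7] timeout(1) → N1(cand t2 [q])
[8] deliver 1→0 → N0(foll t1 [q])
[9] deliver 0→1 → ∅
[10] deliver 1→2 → N2(foll t1 [q])
[11] deliver 2→1 → ∅
[12] deliver 2→1 → ∅

-1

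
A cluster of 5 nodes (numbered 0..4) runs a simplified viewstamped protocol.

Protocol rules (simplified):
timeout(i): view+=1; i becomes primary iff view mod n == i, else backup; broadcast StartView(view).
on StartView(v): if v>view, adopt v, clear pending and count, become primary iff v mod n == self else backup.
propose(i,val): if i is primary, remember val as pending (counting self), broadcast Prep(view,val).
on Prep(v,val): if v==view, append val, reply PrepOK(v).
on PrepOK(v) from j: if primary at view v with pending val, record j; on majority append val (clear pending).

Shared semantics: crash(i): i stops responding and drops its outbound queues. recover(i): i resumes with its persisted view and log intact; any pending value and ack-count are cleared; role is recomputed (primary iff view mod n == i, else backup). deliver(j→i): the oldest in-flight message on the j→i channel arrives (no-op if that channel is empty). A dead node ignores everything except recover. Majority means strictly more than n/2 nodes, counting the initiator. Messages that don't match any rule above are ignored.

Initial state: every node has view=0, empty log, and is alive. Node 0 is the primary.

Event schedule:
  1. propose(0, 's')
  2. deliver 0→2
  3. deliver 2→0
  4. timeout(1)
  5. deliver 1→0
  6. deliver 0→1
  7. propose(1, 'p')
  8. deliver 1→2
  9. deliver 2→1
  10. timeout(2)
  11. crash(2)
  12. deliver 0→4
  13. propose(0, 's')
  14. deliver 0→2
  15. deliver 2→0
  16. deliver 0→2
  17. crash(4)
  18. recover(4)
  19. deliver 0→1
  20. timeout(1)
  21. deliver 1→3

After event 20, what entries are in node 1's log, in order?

empty

step 1 propose(0,'s'): —
step 2 deliver 0→2: 2={back,v=0,log=s}
step 3 deliver 2→0: —
step 4 timeout(1): 1={prim,v=1,log=-}
step 5 deliver 1→0: 0={back,v=1,log=-}
step 6 deliver 0→1: —
step 7 propose(1,'p'): —
step 8 deliver 1→2: 2={back,v=1,log=s}
step 9 deliver 2→1: —
step 10 timeout(2): 2={prim,v=2,log=s}
step 11 crash(2): 2={✗prim,v=2,log=s}
step 12 deliver 0→4: 4={back,v=0,log=s}
step 13 propose(0,'s'): —
step 14 deliver 0→2: —
step 15 deliver 2→0: —
step 16 deliver 0→2: —
step 17 crash(4): 4={✗back,v=0,log=s}
step 18 recover(4): 4={back,v=0,log=s}
step 19 deliver 0→1: —
step 20 timeout(1): 1={back,v=2,log=-}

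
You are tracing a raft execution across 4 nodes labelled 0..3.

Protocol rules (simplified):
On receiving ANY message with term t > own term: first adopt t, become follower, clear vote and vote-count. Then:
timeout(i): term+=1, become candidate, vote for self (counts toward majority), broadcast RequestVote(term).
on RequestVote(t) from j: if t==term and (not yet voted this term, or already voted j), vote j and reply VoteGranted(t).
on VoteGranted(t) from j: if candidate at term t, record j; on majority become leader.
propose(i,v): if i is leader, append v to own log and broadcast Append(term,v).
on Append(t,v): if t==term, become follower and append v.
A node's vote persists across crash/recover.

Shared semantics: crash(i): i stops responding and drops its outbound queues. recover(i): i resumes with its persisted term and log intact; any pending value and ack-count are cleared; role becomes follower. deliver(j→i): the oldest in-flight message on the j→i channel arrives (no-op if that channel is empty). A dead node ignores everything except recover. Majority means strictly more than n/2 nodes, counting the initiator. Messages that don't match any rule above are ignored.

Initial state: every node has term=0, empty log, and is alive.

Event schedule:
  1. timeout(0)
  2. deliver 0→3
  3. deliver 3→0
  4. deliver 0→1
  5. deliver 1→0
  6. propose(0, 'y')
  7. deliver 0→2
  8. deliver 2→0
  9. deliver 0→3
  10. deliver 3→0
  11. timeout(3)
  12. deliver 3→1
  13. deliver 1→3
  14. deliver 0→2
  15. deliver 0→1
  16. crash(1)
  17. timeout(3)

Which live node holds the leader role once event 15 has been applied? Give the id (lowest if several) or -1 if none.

1. timeout(0):  <0:cand t1 ->
2. deliver 0→3:  <3:foll t1 ->
3. deliver 3→0:  nop
4. deliver 0→1:  <1:foll t1 ->
5. deliver 1→0:  <0:lead t1 ->
6. propose(0,'y'):  <0:lead t1 y>
7. deliver 0→2:  <2:foll t1 ->
8. deliver 2→0:  nop
9. deliver 0→3:  <3:foll t1 y>
10. deliver 3→0:  nop
11. timeout(3):  <3:cand t2 y>
12. deliver 3→1:  <1:foll t2 ->
13. deliver 1→3:  nop
14. deliver 0→2:  <2:foll t1 y>
15. deliver 0→1:  nop

0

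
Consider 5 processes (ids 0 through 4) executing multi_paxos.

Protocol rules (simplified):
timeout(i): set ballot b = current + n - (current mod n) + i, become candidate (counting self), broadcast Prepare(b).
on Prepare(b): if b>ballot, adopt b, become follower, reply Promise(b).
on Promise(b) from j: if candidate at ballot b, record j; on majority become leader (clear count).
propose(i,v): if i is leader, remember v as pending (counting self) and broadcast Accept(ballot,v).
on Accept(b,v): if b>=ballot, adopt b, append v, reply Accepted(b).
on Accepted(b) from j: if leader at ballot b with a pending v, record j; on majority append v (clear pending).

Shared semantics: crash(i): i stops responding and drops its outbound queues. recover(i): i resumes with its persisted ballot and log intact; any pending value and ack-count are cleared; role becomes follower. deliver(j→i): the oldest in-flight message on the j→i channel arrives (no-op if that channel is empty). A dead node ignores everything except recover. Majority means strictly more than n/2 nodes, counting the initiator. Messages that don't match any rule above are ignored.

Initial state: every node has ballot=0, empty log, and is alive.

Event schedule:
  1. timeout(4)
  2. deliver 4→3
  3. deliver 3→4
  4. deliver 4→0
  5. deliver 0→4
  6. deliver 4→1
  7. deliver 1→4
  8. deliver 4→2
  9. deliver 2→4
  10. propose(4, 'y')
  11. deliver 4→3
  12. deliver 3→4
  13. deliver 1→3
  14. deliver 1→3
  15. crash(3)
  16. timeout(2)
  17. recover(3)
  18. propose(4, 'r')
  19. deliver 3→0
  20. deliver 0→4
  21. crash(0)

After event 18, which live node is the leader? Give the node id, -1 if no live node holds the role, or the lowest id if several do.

step 1 timeout(4): 4={cand,b=9,log=-}
step 2 deliver 4→3: 3={foll,b=9,log=-}
step 3 deliver 3→4: —
step 4 deliver 4→0: 0={foll,b=9,log=-}
step 5 deliver 0→4: 4={lead,b=9,log=-}
step 6 deliver 4→1: 1={foll,b=9,log=-}
step 7 deliver 1→4: —
step 8 deliver 4→2: 2={foll,b=9,log=-}
step 9 deliver 2→4: —
step 10 propose(4,'y'): —
step 11 deliver 4→3: 3={foll,b=9,log=y}
step 12 deliver 3→4: —
step 13 deliver 1→3: —
step 14 deliver 1→3: —
step 15 crash(3): 3={✗foll,b=9,log=y}
step 16 timeout(2): 2={cand,b=12,log=-}
step 17 recover(3): 3={foll,b=9,log=y}
step 18 propose(4,'r'): —

4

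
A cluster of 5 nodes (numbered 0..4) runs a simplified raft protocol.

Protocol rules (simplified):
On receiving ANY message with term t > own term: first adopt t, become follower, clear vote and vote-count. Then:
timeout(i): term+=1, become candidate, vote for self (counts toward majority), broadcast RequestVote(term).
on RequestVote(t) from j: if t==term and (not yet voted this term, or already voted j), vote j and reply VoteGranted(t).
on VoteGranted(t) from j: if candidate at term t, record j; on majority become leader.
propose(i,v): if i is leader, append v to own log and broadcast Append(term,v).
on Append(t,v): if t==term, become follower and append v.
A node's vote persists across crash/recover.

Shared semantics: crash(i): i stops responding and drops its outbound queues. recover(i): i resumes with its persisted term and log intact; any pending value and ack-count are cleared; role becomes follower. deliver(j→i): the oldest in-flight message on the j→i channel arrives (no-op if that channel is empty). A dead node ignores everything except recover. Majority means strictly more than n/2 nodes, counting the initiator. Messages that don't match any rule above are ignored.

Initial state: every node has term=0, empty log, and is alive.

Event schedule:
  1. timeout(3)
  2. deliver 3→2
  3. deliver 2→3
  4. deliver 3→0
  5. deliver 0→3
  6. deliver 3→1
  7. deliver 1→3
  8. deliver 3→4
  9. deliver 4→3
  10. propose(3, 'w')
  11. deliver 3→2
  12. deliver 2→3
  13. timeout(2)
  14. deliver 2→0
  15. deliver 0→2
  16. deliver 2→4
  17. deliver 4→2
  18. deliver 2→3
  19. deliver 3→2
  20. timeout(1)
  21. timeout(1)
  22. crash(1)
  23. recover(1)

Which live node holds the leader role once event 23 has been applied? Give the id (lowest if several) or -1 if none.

e1 timeout(3): 3[cand,t=1,-]
e2 deliver 3→2: 2[foll,t=1,-]
e3 deliver 2→3: ·
e4 deliver 3→0: 0[foll,t=1,-]
e5 deliver 0→3: 3[lead,t=1,-]
e6 deliver 3→1: 1[foll,t=1,-]
e7 deliver 1→3: ·
e8 deliver 3→4: 4[foll,t=1,-]
e9 deliver 4→3: ·
e10 propose(3,'w'): 3[lead,t=1,w]
e11 deliver 3→2: 2[foll,t=1,w]
e12 deliver 2→3: ·
e13 timeout(2): 2[cand,t=2,w]
e14 deliver 2→0: 0[foll,t=2,-]
e15 deliver 0→2: ·
e16 deliver 2→4: 4[foll,t=2,-]
e17 deliver 4→2: 2[lead,t=2,w]
e18 deliver 2→3: 3[foll,t=2,w]
e19 deliver 3→2: ·
e20 timeout(1): 1[cand,t=2,-]
e21 timeout(1): 1[cand,t=3,-]
e22 crash(1): 1[✗cand,t=3,-]
e23 recover(1): 1[foll,t=3,-]

2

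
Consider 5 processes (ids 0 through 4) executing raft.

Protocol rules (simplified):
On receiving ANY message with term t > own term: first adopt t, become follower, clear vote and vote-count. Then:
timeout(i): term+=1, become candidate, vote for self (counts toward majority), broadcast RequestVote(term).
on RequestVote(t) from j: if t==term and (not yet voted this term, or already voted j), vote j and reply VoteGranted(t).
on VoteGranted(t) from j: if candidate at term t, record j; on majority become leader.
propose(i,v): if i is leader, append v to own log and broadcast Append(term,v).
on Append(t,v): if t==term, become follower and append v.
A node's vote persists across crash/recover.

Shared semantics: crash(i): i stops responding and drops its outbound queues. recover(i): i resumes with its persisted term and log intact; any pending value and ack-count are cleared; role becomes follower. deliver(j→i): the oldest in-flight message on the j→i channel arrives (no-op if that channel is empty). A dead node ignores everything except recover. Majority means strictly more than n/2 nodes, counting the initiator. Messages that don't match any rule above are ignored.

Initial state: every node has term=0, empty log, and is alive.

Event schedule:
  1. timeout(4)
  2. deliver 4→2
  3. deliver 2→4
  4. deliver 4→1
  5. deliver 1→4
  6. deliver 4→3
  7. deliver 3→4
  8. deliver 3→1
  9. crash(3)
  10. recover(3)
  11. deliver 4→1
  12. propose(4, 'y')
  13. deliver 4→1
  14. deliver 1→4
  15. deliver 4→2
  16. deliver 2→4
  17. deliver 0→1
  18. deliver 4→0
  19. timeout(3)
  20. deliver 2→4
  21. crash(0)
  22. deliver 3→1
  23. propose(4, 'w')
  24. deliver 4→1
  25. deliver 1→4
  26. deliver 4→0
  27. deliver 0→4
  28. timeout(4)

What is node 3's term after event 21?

2

step 1 timeout(4): 4={cand,t=1,log=-}
step 2 deliver 4→2: 2={foll,t=1,log=-}
step 3 deliver 2→4: —
step 4 deliver 4→1: 1={foll,t=1,log=-}
step 5 deliver 1→4: 4={lead,t=1,log=-}
step 6 deliver 4→3: 3={foll,t=1,log=-}
step 7 deliver 3→4: —
step 8 deliver 3→1: —
step 9 crash(3): 3={✗foll,t=1,log=-}
step 10 recover(3): 3={foll,t=1,log=-}
step 11 deliver 4→1: —
step 12 propose(4,'y'): 4={lead,t=1,log=y}
step 13 deliver 4→1: 1={foll,t=1,log=y}
step 14 deliver 1→4: —
step 15 deliver 4→2: 2={foll,t=1,log=y}
step 16 deliver 2→4: —
step 17 deliver 0→1: —
step 18 deliver 4→0: 0={foll,t=1,log=-}
step 19 timeout(3): 3={cand,t=2,log=-}
step 20 deliver 2→4: —
step 21 crash(0): 0={✗foll,t=1,log=-}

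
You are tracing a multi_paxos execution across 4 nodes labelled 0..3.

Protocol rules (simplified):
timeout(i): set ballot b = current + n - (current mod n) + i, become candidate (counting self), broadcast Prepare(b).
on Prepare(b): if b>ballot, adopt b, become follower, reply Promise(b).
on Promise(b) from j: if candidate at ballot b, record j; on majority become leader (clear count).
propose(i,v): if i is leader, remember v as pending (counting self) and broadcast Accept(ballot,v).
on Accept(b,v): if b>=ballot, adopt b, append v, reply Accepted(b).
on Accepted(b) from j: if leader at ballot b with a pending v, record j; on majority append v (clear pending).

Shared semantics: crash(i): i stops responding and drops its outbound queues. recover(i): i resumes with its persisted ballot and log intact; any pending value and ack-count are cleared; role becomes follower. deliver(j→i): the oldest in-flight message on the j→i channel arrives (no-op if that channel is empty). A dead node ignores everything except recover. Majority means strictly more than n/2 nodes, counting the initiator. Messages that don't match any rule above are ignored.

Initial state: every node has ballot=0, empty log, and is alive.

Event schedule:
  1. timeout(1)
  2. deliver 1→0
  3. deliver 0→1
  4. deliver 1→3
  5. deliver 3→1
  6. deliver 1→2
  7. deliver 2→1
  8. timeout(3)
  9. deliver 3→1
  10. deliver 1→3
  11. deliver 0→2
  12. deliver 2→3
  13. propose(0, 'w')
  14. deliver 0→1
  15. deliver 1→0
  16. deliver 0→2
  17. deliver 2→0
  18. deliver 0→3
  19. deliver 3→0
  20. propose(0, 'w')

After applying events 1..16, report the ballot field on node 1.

11

after 1 — timeout(1): n1:cand/b5/[-]
after 2 — deliver 1→0: n0:foll/b5/[-]
after 3 — deliver 0→1: ·
after 4 — deliver 1→3: n3:foll/b5/[-]
after 5 — deliver 3→1: n1:lead/b5/[-]
after 6 — deliver 1→2: n2:foll/b5/[-]
after 7 — deliver 2→1: ·
after 8 — timeout(3): n3:cand/b11/[-]
after 9 — deliver 3→1: n1:foll/b11/[-]
after 10 — deliver 1→3: ·
after 11 — deliver 0→2: ·
after 12 — deliver 2→3: ·
after 13 — propose(0,'w'): ·
after 14 — deliver 0→1: ·
after 15 — deliver 1→0: ·
after 16 — deliver 0→2: ·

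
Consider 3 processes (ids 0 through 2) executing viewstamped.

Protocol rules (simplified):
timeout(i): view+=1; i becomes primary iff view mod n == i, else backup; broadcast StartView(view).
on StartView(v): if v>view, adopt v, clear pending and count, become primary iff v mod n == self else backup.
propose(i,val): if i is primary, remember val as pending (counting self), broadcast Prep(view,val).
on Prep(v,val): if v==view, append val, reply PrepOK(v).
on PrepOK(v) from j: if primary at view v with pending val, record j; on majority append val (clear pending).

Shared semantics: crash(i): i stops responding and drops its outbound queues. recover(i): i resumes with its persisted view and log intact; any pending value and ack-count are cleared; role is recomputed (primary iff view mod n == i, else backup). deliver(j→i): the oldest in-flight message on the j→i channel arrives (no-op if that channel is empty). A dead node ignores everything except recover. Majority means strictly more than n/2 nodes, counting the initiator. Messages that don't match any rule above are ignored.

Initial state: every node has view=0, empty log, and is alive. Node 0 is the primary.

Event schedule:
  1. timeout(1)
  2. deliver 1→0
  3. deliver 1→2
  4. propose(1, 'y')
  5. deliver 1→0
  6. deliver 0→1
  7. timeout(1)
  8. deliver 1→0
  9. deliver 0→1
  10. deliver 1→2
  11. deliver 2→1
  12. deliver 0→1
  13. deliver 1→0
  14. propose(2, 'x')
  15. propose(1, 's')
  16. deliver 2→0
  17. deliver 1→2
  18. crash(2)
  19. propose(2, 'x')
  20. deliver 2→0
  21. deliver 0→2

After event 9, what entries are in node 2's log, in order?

empty

1. timeout(1):  <1:prim v1 ->
2. deliver 1→0:  <0:back v1 ->
3. deliver 1→2:  <2:back v1 ->
4. propose(1,'y'):  nop
5. deliver 1→0:  <0:back v1 y>
6. deliver 0→1:  <1:prim v1 y>
7. timeout(1):  <1:back v2 y>
8. deliver 1→0:  <0:back v2 y>
9. deliver 0→1:  nop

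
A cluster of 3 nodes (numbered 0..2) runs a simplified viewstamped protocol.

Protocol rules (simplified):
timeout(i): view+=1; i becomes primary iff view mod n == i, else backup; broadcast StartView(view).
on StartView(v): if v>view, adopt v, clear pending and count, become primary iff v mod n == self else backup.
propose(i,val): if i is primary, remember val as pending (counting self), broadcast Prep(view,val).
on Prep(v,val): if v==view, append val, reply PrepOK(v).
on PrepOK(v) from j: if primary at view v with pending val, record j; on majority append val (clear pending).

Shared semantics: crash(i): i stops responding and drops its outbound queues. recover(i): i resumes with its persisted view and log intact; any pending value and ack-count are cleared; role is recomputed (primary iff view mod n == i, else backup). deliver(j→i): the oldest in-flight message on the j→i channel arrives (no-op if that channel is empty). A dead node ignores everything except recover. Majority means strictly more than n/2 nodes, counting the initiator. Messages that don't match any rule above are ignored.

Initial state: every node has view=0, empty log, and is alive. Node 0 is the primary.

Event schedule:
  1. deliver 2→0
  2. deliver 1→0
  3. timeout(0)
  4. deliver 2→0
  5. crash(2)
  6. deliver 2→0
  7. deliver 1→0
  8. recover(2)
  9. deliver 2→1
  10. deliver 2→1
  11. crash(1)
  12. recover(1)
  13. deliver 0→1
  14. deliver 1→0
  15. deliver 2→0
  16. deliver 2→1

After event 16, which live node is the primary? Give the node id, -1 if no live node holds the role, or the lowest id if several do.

step 1 deliver 2→0: —
step 2 deliver 1→0: —
step 3 timeout(0): 0={back,v=1,log=-}
step 4 deliver 2→0: —
step 5 crash(2): 2={✗back,v=0,log=-}
step 6 deliver 2→0: —
step 7 deliver 1→0: —
step 8 recover(2): 2={back,v=0,log=-}
step 9 deliver 2→1: —
step 10 deliver 2→1: —
step 11 crash(1): 1={✗back,v=0,log=-}
step 12 recover(1): 1={back,v=0,log=-}
step 13 deliver 0→1: 1={prim,v=1,log=-}
step 14 deliver 1→0: —
step 15 deliver 2→0: —
step 16 deliver 2→1: —

1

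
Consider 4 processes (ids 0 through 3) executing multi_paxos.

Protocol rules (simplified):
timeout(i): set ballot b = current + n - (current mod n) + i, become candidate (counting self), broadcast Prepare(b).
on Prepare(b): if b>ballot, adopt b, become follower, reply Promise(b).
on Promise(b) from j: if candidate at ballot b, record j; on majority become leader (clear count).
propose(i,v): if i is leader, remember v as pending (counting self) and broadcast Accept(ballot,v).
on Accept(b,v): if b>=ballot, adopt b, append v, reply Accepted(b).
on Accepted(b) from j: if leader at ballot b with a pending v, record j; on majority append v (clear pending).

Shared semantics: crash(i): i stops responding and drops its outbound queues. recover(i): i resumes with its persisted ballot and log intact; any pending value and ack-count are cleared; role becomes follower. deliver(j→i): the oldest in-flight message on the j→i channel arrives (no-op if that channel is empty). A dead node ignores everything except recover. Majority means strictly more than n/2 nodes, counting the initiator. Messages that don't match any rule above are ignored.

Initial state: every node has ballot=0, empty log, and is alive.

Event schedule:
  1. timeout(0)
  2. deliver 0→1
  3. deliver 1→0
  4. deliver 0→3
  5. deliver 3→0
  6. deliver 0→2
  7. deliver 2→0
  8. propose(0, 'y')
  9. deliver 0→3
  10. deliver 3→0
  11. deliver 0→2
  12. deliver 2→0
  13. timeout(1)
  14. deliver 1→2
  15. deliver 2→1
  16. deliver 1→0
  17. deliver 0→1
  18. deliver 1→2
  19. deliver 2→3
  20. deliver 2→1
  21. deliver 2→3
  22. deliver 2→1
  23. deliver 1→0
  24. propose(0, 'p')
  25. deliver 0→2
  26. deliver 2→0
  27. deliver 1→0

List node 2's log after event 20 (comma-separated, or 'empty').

after 1 — timeout(0): n0:cand/b4/[-]
after 2 — deliver 0→1: n1:foll/b4/[-]
after 3 — deliver 1→0: ·
after 4 — deliver 0→3: n3:foll/b4/[-]
after 5 — deliver 3→0: n0:lead/b4/[-]
after 6 — deliver 0→2: n2:foll/b4/[-]
after 7 — deliver 2→0: ·
after 8 — propose(0,'y'): ·
after 9 — deliver 0→3: n3:foll/b4/[y]
after 10 — deliver 3→0: ·
after 11 — deliver 0→2: n2:foll/b4/[y]
after 12 — deliver 2→0: n0:lead/b4/[y]
after 13 — timeout(1): n1:cand/b9/[-]
after 14 — deliver 1→2: n2:foll/b9/[y]
after 15 — deliver 2→1: ·
after 16 — deliver 1→0: n0:foll/b9/[y]
after 17 — deliver 0→1: ·
after 18 — deliver 1→2: ·
after 19 — deliver 2→3: ·
after 20 — deliver 2→1: ·

y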